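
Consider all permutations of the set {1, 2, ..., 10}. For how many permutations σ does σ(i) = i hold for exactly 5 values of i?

11088

Pick the 5 fixed positions: C(10,5) = 252 ways.
The other 5 form a derangement: !5 = 44.
Total: 252 × 44 = 11088.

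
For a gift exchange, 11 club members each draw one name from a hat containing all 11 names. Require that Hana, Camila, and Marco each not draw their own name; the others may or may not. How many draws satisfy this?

30078720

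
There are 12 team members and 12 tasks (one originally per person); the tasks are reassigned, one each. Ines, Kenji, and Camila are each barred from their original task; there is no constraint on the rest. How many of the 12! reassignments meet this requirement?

Inclusion-exclusion on the 3 forbidden self-matches:
Σ_{j=0}^{3} (-1)^j C(3,j)(12-j)!
= C(3,0)·12! - C(3,1)·11! + C(3,2)·10! - C(3,3)·9!
= 479001600 - 119750400 + 10886400 - 362880
= 369774720

369774720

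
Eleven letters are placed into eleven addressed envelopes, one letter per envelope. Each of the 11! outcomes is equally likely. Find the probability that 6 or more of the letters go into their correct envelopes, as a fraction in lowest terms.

Favorable outcomes: Σ_{i≥6} C(11,i)·!(11-i) = 462·44 + 330·9 + 165·2 + 55·1 + 11·0 + 1·1 = 23684.
Total outcomes: 11! = 39916800.
Probability = 23684/39916800 = 5921/9979200.

5921/9979200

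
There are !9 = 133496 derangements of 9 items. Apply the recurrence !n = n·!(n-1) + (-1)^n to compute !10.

!10 = 10·133496 + 1 = 1334961.

1334961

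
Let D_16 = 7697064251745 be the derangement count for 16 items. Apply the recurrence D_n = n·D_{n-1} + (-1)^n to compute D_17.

D_17 = 17·7697064251745 - 1 = 130850092279664.

130850092279664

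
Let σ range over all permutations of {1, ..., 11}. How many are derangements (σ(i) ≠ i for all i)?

14684570

Recurrence: !11 = 10·(!10 + !9).
!11 = 10·(1334961 + 133496) = 10·1468457 = 14684570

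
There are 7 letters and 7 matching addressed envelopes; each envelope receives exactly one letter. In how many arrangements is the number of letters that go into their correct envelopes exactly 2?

924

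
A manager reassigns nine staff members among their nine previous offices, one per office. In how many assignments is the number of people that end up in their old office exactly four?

Choose which 4 of the 9 are fixed: C(9,4) = 126.
The other 5 form a derangement: !5 = 44.
Total: 126 × 44 = 5544.

5544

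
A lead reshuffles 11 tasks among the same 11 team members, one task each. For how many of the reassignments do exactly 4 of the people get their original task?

611820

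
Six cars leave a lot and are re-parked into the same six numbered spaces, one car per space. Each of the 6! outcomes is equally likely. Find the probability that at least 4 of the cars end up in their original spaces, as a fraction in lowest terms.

Favorable outcomes: Σ_{i≥4} C(6,i)·!(6-i) = 15·1 + 6·0 + 1·1 = 16.
Total outcomes: 6! = 720.
Probability = 16/720 = 1/45.

1/45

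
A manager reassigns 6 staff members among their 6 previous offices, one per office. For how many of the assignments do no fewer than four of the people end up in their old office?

Sum C(6,i)·!(6-i) for i = 4..6:
  i=4: C(6,4)·!2 = 15·1 = 15
  i=5: C(6,5)·!1 = 6·0 = 0
  i=6: C(6,6)·!0 = 1·1 = 1
Total = 16.

16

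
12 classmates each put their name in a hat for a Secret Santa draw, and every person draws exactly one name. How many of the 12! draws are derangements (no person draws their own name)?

176214841

Recurrence: !12 = 11·(!11 + !10).
!12 = 11·(14684570 + 1334961) = 11·16019531 = 176214841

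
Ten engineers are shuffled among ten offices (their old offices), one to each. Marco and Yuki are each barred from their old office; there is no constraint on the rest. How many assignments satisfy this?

Inclusion-exclusion on the 2 forbidden self-matches:
Σ_{j=0}^{2} (-1)^j C(2,j)(10-j)!
= C(2,0)·10! - C(2,1)·9! + C(2,2)·8!
= 3628800 - 725760 + 40320
= 2943360

2943360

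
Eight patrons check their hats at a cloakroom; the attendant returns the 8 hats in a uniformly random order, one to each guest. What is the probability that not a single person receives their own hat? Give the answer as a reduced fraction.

2119/5760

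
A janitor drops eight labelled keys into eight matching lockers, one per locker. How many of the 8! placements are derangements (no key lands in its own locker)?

14833

The number of derangements of 8 is !8 = Σ_{k=0}^{8} (-1)^k·8!/k!
= 8! - 8!/1! + 8!/2! - 8!/3! + 8!/4! - 8!/5! + 8!/6! - 8!/7! + 8!/8!
= 40320 - 40320 + 20160 - 6720 + 1680 - 336 + 56 - 8 + 1
= 14833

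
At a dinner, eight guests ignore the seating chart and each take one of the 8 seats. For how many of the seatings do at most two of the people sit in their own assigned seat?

37085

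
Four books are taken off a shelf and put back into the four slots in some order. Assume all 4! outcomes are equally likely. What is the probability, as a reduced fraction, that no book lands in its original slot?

3/8

Favorable outcomes: !4 = 9.
Total outcomes: 4! = 24.
Probability = 9/24 = 3/8.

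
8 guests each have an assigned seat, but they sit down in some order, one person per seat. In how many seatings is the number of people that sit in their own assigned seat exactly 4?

Choose which 4 of the 8 are fixed: C(8,4) = 70.
The other 4 form a derangement: !4 = 9.
Total: 70 × 9 = 630.

630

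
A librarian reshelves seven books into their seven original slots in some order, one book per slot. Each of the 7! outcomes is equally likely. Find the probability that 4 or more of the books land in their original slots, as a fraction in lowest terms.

23/1260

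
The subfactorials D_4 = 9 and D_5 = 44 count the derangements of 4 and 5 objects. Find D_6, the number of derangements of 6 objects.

265

D_6 = (6-1)·(D_5 + D_4) = 5·(44 + 9) = 5·53 = 265.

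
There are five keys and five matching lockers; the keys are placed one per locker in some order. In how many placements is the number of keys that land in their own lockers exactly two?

Choose which 2 of the 5 are fixed: C(5,2) = 10.
The remaining 3 must be deranged: !3 = 2.
Total: 10 × 2 = 20.

20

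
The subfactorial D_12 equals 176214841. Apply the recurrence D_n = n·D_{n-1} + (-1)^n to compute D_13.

D_13 = 13·176214841 - 1 = 2290792932.

2290792932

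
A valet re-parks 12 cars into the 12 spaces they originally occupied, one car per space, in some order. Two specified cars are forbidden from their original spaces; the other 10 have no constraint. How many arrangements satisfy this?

402796800

Inclusion-exclusion on the 2 forbidden self-matches:
Σ_{j=0}^{2} (-1)^j C(2,j)(12-j)!
= C(2,0)·12! - C(2,1)·11! + C(2,2)·10!
= 479001600 - 79833600 + 3628800
= 402796800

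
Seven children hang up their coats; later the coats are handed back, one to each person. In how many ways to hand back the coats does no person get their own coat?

1854

!7 = 7! · Σ_{k=0}^{7} (-1)^k/k!
= 7! - 7!/1! + 7!/2! - 7!/3! + 7!/4! - 7!/5! + 7!/6! - 7!/7!
= 5040 - 5040 + 2520 - 840 + 210 - 42 + 7 - 1
= 1854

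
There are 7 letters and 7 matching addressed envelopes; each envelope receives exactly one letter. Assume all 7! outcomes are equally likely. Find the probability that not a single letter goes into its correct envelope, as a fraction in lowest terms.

Favorable outcomes: !7 = 1854.
Total outcomes: 7! = 5040.
Probability = 1854/5040 = 103/280.

103/280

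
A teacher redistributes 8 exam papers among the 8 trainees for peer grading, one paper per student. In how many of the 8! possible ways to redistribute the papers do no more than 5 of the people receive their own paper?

40291

# with exactly i fixed is C(8,i)·!(8-i); sum over i=0..5:
  i=0: C(8,0)·!8 = 1·14833 = 14833
  i=1: C(8,1)·!7 = 8·1854 = 14832
  i=2: C(8,2)·!6 = 28·265 = 7420
  i=3: C(8,3)·!5 = 56·44 = 2464
  i=4: C(8,4)·!4 = 70·9 = 630
  i=5: C(8,5)·!3 = 56·2 = 112
Total = 40291.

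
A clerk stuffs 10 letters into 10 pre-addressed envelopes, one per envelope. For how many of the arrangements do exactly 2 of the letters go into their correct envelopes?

667485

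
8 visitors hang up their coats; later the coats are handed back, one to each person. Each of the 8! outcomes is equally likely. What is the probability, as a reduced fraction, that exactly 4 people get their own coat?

1/64

Favorable outcomes: C(8,4)·!4 = 70·9 = 630.
Total outcomes: 8! = 40320.
Probability = 630/40320 = 1/64.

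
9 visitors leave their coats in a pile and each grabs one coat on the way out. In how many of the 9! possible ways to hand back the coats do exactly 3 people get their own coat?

22260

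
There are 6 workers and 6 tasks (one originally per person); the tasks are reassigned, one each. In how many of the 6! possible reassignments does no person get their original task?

By inclusion-exclusion, !6 = Σ (-1)^k · 6!/k! for k=0..6
= 6! - 6!/1! + 6!/2! - 6!/3! + 6!/4! - 6!/5! + 6!/6!
= 720 - 720 + 360 - 120 + 30 - 6 + 1
= 265

265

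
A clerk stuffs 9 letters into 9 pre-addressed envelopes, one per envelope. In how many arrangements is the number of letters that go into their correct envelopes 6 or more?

# with exactly i fixed is C(9,i)·!(9-i); sum over i=6..9:
  i=6: C(9,6)·!3 = 84·2 = 168
  i=7: C(9,7)·!2 = 36·1 = 36
  i=8: C(9,8)·!1 = 9·0 = 0
  i=9: C(9,9)·!0 = 1·1 = 1
Total = 205.

205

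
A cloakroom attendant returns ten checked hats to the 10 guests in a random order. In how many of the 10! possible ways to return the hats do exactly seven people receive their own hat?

Pick the 7 fixed positions: C(10,7) = 120 ways.
The remaining 3 must be deranged: !3 = 2.
Total: 120 × 2 = 240.

240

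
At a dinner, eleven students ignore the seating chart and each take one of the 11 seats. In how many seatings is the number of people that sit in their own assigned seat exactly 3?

Choose which 3 of the 11 are fixed: C(11,3) = 165.
The remaining 8 must be deranged: !8 = 14833.
Total: 165 × 14833 = 2447445.

2447445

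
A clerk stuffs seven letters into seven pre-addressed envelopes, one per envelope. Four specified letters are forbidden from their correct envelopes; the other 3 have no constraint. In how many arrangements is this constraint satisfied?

2790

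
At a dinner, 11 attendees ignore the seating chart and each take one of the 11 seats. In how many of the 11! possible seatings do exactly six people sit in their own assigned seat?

20328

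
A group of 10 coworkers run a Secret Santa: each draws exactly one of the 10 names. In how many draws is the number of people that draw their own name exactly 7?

240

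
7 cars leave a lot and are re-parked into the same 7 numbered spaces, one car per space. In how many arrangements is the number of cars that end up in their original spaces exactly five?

Choose which 5 of the 7 are fixed: C(7,5) = 21.
The other 2 form a derangement: !2 = 1.
Total: 21 × 1 = 21.

21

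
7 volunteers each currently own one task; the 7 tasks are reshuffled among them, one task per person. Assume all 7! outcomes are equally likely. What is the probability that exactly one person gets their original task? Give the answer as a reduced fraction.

Favorable outcomes: C(7,1)·!6 = 7·265 = 1855.
Total outcomes: 7! = 5040.
Probability = 1855/5040 = 53/144.

53/144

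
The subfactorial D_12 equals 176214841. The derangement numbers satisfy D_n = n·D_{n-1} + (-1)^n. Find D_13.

2290792932

D_13 = 13·176214841 - 1 = 2290792932.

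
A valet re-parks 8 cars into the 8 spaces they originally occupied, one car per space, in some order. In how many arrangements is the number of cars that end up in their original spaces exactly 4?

630

Pick the 4 fixed positions: C(8,4) = 70 ways.
The remaining 4 must be deranged: !4 = 9.
Total: 70 × 9 = 630.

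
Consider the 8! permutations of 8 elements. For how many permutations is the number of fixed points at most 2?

Sum C(8,i)·!(8-i) for i = 0..2:
  i=0: C(8,0)·!8 = 1·14833 = 14833
  i=1: C(8,1)·!7 = 8·1854 = 14832
  i=2: C(8,2)·!6 = 28·265 = 7420
Total = 37085.

37085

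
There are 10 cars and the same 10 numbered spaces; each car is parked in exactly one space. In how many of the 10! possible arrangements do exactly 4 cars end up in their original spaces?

55650

Choose which 4 of the 10 are fixed: C(10,4) = 210.
The other 6 form a derangement: !6 = 265.
Total: 210 × 265 = 55650.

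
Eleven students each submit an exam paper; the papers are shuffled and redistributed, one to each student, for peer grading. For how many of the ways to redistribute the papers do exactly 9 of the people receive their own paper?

Pick the 9 fixed positions: C(11,9) = 55 ways.
The other 2 form a derangement: !2 = 1.
Total: 55 × 1 = 55.

55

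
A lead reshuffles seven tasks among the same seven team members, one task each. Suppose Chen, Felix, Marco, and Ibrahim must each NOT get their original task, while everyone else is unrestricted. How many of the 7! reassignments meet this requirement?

2790

Inclusion-exclusion on the 4 forbidden self-matches:
Σ_{j=0}^{4} (-1)^j C(4,j)(7-j)!
= C(4,0)·7! - C(4,1)·6! + C(4,2)·5! - C(4,3)·4! + C(4,4)·3!
= 5040 - 2880 + 720 - 96 + 6
= 2790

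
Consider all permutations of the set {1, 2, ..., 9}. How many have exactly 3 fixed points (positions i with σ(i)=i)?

22260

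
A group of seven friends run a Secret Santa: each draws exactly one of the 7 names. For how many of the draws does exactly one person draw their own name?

1855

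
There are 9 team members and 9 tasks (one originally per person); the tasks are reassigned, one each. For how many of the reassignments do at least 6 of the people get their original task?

# with exactly i fixed is C(9,i)·!(9-i); sum over i=6..9:
  i=6: C(9,6)·!3 = 84·2 = 168
  i=7: C(9,7)·!2 = 36·1 = 36
  i=8: C(9,8)·!1 = 9·0 = 0
  i=9: C(9,9)·!0 = 1·1 = 1
Total = 205.

205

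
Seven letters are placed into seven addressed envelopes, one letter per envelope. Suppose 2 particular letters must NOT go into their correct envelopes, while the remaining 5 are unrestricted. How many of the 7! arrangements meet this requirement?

3720

Let A_j be the event that the j-th constrained one is fixed. By inclusion-exclusion over the 2 events:
Σ_{j=0}^{2} (-1)^j C(2,j)(7-j)!
= C(2,0)·7! - C(2,1)·6! + C(2,2)·5!
= 5040 - 1440 + 120
= 3720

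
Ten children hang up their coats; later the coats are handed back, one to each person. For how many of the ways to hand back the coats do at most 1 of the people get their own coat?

2669921

Sum C(10,i)·!(10-i) for i = 0..1:
  i=0: C(10,0)·!10 = 1·1334961 = 1334961
  i=1: C(10,1)·!9 = 10·133496 = 1334960
Total = 2669921.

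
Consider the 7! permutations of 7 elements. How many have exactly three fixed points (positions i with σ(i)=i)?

Pick the 3 fixed positions: C(7,3) = 35 ways.
The remaining 4 must be deranged: !4 = 9.
Total: 35 × 9 = 315.

315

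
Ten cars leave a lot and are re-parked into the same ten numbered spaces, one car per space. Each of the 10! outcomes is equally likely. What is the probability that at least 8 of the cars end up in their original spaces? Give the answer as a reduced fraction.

23/1814400

Favorable outcomes: Σ_{i≥8} C(10,i)·!(10-i) = 45·1 + 10·0 + 1·1 = 46.
Total outcomes: 10! = 3628800.
Probability = 46/3628800 = 23/1814400.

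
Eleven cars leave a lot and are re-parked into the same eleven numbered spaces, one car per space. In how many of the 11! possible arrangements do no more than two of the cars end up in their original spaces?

Sum C(11,i)·!(11-i) for i = 0..2:
  i=0: C(11,0)·!11 = 1·14684570 = 14684570
  i=1: C(11,1)·!10 = 11·1334961 = 14684571
  i=2: C(11,2)·!9 = 55·133496 = 7342280
Total = 36711421.

36711421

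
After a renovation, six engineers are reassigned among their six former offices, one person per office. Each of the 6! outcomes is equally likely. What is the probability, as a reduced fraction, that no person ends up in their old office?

53/144

Favorable outcomes: !6 = 265.
Total outcomes: 6! = 720.
Probability = 265/720 = 53/144.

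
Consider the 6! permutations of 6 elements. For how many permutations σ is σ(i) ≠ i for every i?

By inclusion-exclusion, !6 = Σ (-1)^k · 6!/k! for k=0..6
= 6! - 6!/1! + 6!/2! - 6!/3! + 6!/4! - 6!/5! + 6!/6!
= 720 - 720 + 360 - 120 + 30 - 6 + 1
= 265

265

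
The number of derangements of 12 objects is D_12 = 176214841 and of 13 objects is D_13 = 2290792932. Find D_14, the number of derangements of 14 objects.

32071101049

D_14 = (14-1)·(D_13 + D_12) = 13·(2290792932 + 176214841) = 13·2467007773 = 32071101049.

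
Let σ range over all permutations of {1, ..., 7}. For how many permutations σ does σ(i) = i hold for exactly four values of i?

70

Pick the 4 fixed positions: C(7,4) = 35 ways.
The other 3 form a derangement: !3 = 2.
Total: 35 × 2 = 70.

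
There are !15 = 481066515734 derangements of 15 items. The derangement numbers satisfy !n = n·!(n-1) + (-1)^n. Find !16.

7697064251745

!16 = 16·481066515734 + 1 = 7697064251745.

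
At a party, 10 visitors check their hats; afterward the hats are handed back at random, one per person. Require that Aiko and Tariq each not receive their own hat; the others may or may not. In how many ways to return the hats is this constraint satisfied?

Inclusion-exclusion on the 2 forbidden self-matches:
Σ_{j=0}^{2} (-1)^j C(2,j)(10-j)!
= C(2,0)·10! - C(2,1)·9! + C(2,2)·8!
= 3628800 - 725760 + 40320
= 2943360

2943360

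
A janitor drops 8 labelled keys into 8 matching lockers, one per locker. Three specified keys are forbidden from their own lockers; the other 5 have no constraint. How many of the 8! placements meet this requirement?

Let A_j be the event that the j-th constrained one is fixed. By inclusion-exclusion over the 3 events:
Σ_{j=0}^{3} (-1)^j C(3,j)(8-j)!
= C(3,0)·8! - C(3,1)·7! + C(3,2)·6! - C(3,3)·5!
= 40320 - 15120 + 2160 - 120
= 27240

27240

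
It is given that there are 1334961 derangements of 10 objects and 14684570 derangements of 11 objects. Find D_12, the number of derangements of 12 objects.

176214841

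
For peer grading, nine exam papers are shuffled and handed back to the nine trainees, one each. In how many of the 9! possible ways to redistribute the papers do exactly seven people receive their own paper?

36

Choose which 7 of the 9 are fixed: C(9,7) = 36.
The remaining 2 must be deranged: !2 = 1.
Total: 36 × 1 = 36.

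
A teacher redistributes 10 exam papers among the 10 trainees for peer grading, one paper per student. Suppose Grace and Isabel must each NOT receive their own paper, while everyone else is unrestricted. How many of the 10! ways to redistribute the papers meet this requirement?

2943360

Inclusion-exclusion on the 2 forbidden self-matches:
Σ_{j=0}^{2} (-1)^j C(2,j)(10-j)!
= C(2,0)·10! - C(2,1)·9! + C(2,2)·8!
= 3628800 - 725760 + 40320
= 2943360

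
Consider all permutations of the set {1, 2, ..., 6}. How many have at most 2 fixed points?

# with exactly i fixed is C(6,i)·!(6-i); sum over i=0..2:
  i=0: C(6,0)·!6 = 1·265 = 265
  i=1: C(6,1)·!5 = 6·44 = 264
  i=2: C(6,2)·!4 = 15·9 = 135
Total = 664.

664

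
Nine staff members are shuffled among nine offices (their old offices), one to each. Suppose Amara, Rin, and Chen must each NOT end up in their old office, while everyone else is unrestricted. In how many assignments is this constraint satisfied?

Inclusion-exclusion on the 3 forbidden self-matches:
Σ_{j=0}^{3} (-1)^j C(3,j)(9-j)!
= C(3,0)·9! - C(3,1)·8! + C(3,2)·7! - C(3,3)·6!
= 362880 - 120960 + 15120 - 720
= 256320

256320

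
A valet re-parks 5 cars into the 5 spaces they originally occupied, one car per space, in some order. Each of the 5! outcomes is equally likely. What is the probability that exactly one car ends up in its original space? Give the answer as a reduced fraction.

3/8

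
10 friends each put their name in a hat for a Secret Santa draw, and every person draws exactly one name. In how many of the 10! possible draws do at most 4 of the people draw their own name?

3615536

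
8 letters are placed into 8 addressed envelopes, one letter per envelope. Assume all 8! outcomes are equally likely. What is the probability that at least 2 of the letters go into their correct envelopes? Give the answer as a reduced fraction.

2131/8064

Favorable outcomes: Σ_{i≥2} C(8,i)·!(8-i) = 28·265 + 56·44 + 70·9 + 56·2 + 28·1 + 8·0 + 1·1 = 10655.
Total outcomes: 8! = 40320.
Probability = 10655/40320 = 2131/8064.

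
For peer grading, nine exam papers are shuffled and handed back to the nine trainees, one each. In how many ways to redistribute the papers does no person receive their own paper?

The number of derangements of 9 is !9 = Σ_{k=0}^{9} (-1)^k·9!/k!
= 9! - 9!/1! + 9!/2! - 9!/3! + 9!/4! - 9!/5! + 9!/6! - 9!/7! + 9!/8! - 9!/9!
= 362880 - 362880 + 181440 - 60480 + 15120 - 3024 + 504 - 72 + 9 - 1
= 133496

133496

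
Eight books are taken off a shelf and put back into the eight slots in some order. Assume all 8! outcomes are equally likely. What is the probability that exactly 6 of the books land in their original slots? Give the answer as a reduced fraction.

1/1440

Favorable outcomes: C(8,6)·!2 = 28·1 = 28.
Total outcomes: 8! = 40320.
Probability = 28/40320 = 1/1440.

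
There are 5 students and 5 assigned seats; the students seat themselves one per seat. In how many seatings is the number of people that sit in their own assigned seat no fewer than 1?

76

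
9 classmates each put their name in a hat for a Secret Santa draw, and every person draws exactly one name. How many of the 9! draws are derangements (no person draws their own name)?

The number of derangements of 9 is !9 = Σ_{k=0}^{9} (-1)^k·9!/k!
= 9! - 9!/1! + 9!/2! - 9!/3! + 9!/4! - 9!/5! + 9!/6! - 9!/7! + 9!/8! - 9!/9!
= 362880 - 362880 + 181440 - 60480 + 15120 - 3024 + 504 - 72 + 9 - 1
= 133496

133496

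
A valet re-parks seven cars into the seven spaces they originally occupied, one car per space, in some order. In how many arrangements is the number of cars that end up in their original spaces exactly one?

1855

Pick the single fixed position: C(7,1) = 7 ways.
The other 6 form a derangement: !6 = 265.
Total: 7 × 265 = 1855.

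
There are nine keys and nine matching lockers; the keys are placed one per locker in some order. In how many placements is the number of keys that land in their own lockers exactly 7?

Pick the 7 fixed positions: C(9,7) = 36 ways.
The remaining 2 must be deranged: !2 = 1.
Total: 36 × 1 = 36.

36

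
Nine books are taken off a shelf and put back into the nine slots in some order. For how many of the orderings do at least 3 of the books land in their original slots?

29143

# with exactly i fixed is C(9,i)·!(9-i); sum over i=3..9:
  i=3: C(9,3)·!6 = 84·265 = 22260
  i=4: C(9,4)·!5 = 126·44 = 5544
  i=5: C(9,5)·!4 = 126·9 = 1134
  i=6: C(9,6)·!3 = 84·2 = 168
  i=7: C(9,7)·!2 = 36·1 = 36
  i=8: C(9,8)·!1 = 9·0 = 0
  i=9: C(9,9)·!0 = 1·1 = 1
Total = 29143.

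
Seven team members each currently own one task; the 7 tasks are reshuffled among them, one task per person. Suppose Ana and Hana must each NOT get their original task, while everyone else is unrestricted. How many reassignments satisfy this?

Inclusion-exclusion on the 2 forbidden self-matches:
Σ_{j=0}^{2} (-1)^j C(2,j)(7-j)!
= C(2,0)·7! - C(2,1)·6! + C(2,2)·5!
= 5040 - 1440 + 120
= 3720

3720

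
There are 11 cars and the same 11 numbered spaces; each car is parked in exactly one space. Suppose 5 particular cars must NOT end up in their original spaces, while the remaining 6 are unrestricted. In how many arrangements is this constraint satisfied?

25022880

Inclusion-exclusion on the 5 forbidden self-matches:
Σ_{j=0}^{5} (-1)^j C(5,j)(11-j)!
= C(5,0)·11! - C(5,1)·10! + C(5,2)·9! - C(5,3)·8! + C(5,4)·7! - C(5,5)·6!
= 39916800 - 18144000 + 3628800 - 403200 + 25200 - 720
= 25022880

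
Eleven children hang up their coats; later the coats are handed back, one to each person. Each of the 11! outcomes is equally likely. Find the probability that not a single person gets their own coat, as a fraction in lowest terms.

Favorable outcomes: !11 = 14684570.
Total outcomes: 11! = 39916800.
Probability = 14684570/39916800 = 1468457/3991680.

1468457/3991680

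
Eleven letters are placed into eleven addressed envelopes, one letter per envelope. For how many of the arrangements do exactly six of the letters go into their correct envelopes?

20328

Pick the 6 fixed positions: C(11,6) = 462 ways.
The remaining 5 must be deranged: !5 = 44.
Total: 462 × 44 = 20328.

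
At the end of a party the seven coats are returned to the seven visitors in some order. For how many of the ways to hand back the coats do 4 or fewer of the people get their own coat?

# with exactly i fixed is C(7,i)·!(7-i); sum over i=0..4:
  i=0: C(7,0)·!7 = 1·1854 = 1854
  i=1: C(7,1)·!6 = 7·265 = 1855
  i=2: C(7,2)·!5 = 21·44 = 924
  i=3: C(7,3)·!4 = 35·9 = 315
  i=4: C(7,4)·!3 = 35·2 = 70
Total = 5018.

5018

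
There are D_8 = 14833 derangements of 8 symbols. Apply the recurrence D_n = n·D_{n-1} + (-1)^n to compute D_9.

133496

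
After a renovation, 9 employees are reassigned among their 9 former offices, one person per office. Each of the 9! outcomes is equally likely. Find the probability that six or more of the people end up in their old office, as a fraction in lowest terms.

41/72576

Favorable outcomes: Σ_{i≥6} C(9,i)·!(9-i) = 84·2 + 36·1 + 9·0 + 1·1 = 205.
Total outcomes: 9! = 362880.
Probability = 205/362880 = 41/72576.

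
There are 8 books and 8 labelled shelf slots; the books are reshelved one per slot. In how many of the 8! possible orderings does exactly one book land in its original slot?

14832

Pick the single fixed position: C(8,1) = 8 ways.
The other 7 form a derangement: !7 = 1854.
Total: 8 × 1854 = 14832.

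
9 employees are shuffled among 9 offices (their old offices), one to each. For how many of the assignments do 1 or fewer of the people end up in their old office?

# with exactly i fixed is C(9,i)·!(9-i); sum over i=0..1:
  i=0: C(9,0)·!9 = 1·133496 = 133496
  i=1: C(9,1)·!8 = 9·14833 = 133497
Total = 266993.

266993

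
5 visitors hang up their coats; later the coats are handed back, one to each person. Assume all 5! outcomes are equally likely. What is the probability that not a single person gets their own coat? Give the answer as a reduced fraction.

11/30

Favorable outcomes: !5 = 44.
Total outcomes: 5! = 120.
Probability = 44/120 = 11/30.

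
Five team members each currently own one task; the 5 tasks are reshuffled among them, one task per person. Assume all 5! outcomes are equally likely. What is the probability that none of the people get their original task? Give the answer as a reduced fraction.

11/30

Favorable outcomes: !5 = 44.
Total outcomes: 5! = 120.
Probability = 44/120 = 11/30.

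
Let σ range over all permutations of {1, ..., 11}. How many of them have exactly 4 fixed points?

611820

Choose which 4 of the 11 are fixed: C(11,4) = 330.
The remaining 7 must be deranged: !7 = 1854.
Total: 330 × 1854 = 611820.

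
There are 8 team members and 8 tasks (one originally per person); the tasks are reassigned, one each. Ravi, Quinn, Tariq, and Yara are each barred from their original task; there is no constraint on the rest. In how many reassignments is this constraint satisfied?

24024

Let A_j be the event that the j-th constrained one is fixed. By inclusion-exclusion over the 4 events:
Σ_{j=0}^{4} (-1)^j C(4,j)(8-j)!
= C(4,0)·8! - C(4,1)·7! + C(4,2)·6! - C(4,3)·5! + C(4,4)·4!
= 40320 - 20160 + 4320 - 480 + 24
= 24024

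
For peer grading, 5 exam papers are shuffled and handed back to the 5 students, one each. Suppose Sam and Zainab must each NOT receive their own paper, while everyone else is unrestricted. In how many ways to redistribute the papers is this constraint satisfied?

78

Let A_j be the event that the j-th constrained one is fixed. By inclusion-exclusion over the 2 events:
Σ_{j=0}^{2} (-1)^j C(2,j)(5-j)!
= C(2,0)·5! - C(2,1)·4! + C(2,2)·3!
= 120 - 48 + 6
= 78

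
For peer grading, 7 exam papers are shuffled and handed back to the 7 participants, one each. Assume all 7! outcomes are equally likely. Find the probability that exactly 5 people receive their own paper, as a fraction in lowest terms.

Favorable outcomes: C(7,5)·!2 = 21·1 = 21.
Total outcomes: 7! = 5040.
Probability = 21/5040 = 1/240.

1/240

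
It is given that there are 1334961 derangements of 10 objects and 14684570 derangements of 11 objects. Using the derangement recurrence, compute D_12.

D_12 = (12-1)·(D_11 + D_10) = 11·(14684570 + 1334961) = 11·16019531 = 176214841.

176214841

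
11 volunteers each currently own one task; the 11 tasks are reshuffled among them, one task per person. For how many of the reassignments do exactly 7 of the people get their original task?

Pick the 7 fixed positions: C(11,7) = 330 ways.
The remaining 4 must be deranged: !4 = 9.
Total: 330 × 9 = 2970.

2970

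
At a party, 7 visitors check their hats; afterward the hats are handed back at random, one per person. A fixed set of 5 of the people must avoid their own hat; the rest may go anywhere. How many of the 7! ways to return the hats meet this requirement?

2428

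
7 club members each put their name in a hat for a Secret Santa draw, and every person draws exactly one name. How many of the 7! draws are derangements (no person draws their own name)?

1854

The subfactorial !7 = [7!/e] (nearest integer).
7! = 5040, and 5040/e ≈ 1854.11, so !7 = 1854.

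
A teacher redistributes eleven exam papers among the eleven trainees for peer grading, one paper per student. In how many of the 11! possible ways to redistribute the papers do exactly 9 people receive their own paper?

55

Choose which 9 of the 11 are fixed: C(11,9) = 55.
The other 2 form a derangement: !2 = 1.
Total: 55 × 1 = 55.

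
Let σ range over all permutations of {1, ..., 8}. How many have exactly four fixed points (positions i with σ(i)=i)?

630

Pick the 4 fixed positions: C(8,4) = 70 ways.
The remaining 4 must be deranged: !4 = 9.
Total: 70 × 9 = 630.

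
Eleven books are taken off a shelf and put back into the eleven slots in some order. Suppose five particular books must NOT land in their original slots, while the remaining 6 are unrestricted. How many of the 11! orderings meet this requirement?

25022880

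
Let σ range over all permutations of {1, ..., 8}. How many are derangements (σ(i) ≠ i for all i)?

Recurrence: !8 = 8·!7 + (-1)^8.
!8 = 8·1854 + 1 = 14833

14833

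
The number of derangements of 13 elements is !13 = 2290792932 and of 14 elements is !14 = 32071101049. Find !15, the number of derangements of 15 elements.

481066515734

!15 = (15-1)·(!14 + !13) = 14·(32071101049 + 2290792932) = 14·34361893981 = 481066515734.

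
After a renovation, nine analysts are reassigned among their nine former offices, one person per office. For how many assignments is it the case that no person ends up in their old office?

By inclusion-exclusion, !9 = Σ (-1)^k · 9!/k! for k=0..9
= 9! - 9!/1! + 9!/2! - 9!/3! + 9!/4! - 9!/5! + 9!/6! - 9!/7! + 9!/8! - 9!/9!
= 362880 - 362880 + 181440 - 60480 + 15120 - 3024 + 504 - 72 + 9 - 1
= 133496

133496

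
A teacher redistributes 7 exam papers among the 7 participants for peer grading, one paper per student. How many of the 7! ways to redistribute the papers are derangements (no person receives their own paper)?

1854

Use !n = n·!(n-1) + (-1)^n.
!7 = 7·265 - 1 = 1854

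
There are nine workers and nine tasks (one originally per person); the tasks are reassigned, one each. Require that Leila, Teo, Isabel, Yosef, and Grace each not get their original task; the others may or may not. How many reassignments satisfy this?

Let A_j be the event that the j-th constrained one is fixed. By inclusion-exclusion over the 5 events:
Σ_{j=0}^{5} (-1)^j C(5,j)(9-j)!
= C(5,0)·9! - C(5,1)·8! + C(5,2)·7! - C(5,3)·6! + C(5,4)·5! - C(5,5)·4!
= 362880 - 201600 + 50400 - 7200 + 600 - 24
= 205056

205056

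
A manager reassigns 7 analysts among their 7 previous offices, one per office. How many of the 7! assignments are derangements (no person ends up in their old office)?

1854

By inclusion-exclusion, !7 = Σ (-1)^k · 7!/k! for k=0..7
= 7! - 7!/1! + 7!/2! - 7!/3! + 7!/4! - 7!/5! + 7!/6! - 7!/7!
= 5040 - 5040 + 2520 - 840 + 210 - 42 + 7 - 1
= 1854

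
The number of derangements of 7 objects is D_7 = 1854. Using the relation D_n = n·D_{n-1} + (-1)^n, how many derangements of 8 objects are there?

14833

D_8 = 8·1854 + 1 = 14833.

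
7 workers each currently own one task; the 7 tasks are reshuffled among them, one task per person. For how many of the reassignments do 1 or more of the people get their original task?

Sum C(7,i)·!(7-i) for i = 1..7:
  i=1: C(7,1)·!6 = 7·265 = 1855
  i=2: C(7,2)·!5 = 21·44 = 924
  i=3: C(7,3)·!4 = 35·9 = 315
  i=4: C(7,4)·!3 = 35·2 = 70
  i=5: C(7,5)·!2 = 21·1 = 21
  i=6: C(7,6)·!1 = 7·0 = 0
  i=7: C(7,7)·!0 = 1·1 = 1
Total = 3186.

3186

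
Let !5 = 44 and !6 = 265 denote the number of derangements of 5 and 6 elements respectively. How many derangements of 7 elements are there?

1854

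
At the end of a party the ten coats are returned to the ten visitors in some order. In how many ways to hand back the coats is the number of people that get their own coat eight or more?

# with exactly i fixed is C(10,i)·!(10-i); sum over i=8..10:
  i=8: C(10,8)·!2 = 45·1 = 45
  i=9: C(10,9)·!1 = 10·0 = 0
  i=10: C(10,10)·!0 = 1·1 = 1
Total = 46.

46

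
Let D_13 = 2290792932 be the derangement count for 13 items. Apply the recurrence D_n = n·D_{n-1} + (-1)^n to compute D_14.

32071101049

D_14 = 14·2290792932 + 1 = 32071101049.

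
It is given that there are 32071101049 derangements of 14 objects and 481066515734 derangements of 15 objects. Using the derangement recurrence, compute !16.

7697064251745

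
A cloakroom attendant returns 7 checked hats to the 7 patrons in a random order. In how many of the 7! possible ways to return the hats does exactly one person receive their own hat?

1855

Choose which one of the 7 is fixed: C(7,1) = 7.
The remaining 6 must be deranged: !6 = 265.
Total: 7 × 265 = 1855.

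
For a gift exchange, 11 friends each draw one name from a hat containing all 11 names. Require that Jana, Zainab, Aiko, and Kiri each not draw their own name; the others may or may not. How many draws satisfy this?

27422640

Inclusion-exclusion on the 4 forbidden self-matches:
Σ_{j=0}^{4} (-1)^j C(4,j)(11-j)!
= C(4,0)·11! - C(4,1)·10! + C(4,2)·9! - C(4,3)·8! + C(4,4)·7!
= 39916800 - 14515200 + 2177280 - 161280 + 5040
= 27422640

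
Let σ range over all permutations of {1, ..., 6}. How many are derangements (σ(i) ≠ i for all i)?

The number of derangements of 6 is !6 = Σ_{k=0}^{6} (-1)^k·6!/k!
= 6! - 6!/1! + 6!/2! - 6!/3! + 6!/4! - 6!/5! + 6!/6!
= 720 - 720 + 360 - 120 + 30 - 6 + 1
= 265

265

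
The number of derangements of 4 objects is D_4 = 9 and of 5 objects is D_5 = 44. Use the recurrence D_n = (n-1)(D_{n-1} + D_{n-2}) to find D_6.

D_6 = (6-1)·(D_5 + D_4) = 5·(44 + 9) = 5·53 = 265.

265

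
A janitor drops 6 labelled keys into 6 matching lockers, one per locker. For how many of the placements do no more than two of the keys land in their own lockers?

# with exactly i fixed is C(6,i)·!(6-i); sum over i=0..2:
  i=0: C(6,0)·!6 = 1·265 = 265
  i=1: C(6,1)·!5 = 6·44 = 264
  i=2: C(6,2)·!4 = 15·9 = 135
Total = 664.

664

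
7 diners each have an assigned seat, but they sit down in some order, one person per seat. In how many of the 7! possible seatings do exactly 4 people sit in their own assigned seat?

Pick the 4 fixed positions: C(7,4) = 35 ways.
The remaining 3 must be deranged: !3 = 2.
Total: 35 × 2 = 70.

70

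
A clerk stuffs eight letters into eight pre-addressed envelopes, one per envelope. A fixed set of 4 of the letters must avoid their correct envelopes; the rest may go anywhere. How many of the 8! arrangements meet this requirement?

24024

Inclusion-exclusion on the 4 forbidden self-matches:
Σ_{j=0}^{4} (-1)^j C(4,j)(8-j)!
= C(4,0)·8! - C(4,1)·7! + C(4,2)·6! - C(4,3)·5! + C(4,4)·4!
= 40320 - 20160 + 4320 - 480 + 24
= 24024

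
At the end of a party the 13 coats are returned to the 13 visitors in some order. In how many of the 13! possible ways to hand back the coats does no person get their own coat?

2290792932

The subfactorial !13 = [13!/e] (nearest integer).
13! = 6227020800, and 6227020800/e ≈ 2290792932.07, so !13 = 2290792932.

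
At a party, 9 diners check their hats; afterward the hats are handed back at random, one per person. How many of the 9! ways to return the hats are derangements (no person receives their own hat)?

133496

Use !n = n·!(n-1) + (-1)^n.
!9 = 9·14833 - 1 = 133496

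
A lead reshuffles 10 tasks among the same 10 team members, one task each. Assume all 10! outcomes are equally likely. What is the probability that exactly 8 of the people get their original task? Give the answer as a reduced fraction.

1/80640

Favorable outcomes: C(10,8)·!2 = 45·1 = 45.
Total outcomes: 10! = 3628800.
Probability = 45/3628800 = 1/80640.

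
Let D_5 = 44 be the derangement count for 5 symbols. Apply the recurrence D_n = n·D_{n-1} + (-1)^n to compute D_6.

D_6 = 6·44 + 1 = 265.

265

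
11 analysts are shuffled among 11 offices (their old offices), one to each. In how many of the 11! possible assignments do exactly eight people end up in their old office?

Choose which 8 of the 11 are fixed: C(11,8) = 165.
The other 3 form a derangement: !3 = 2.
Total: 165 × 2 = 330.

330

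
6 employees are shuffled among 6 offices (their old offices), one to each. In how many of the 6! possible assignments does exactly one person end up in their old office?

Choose which one of the 6 is fixed: C(6,1) = 6.
The other 5 form a derangement: !5 = 44.
Total: 6 × 44 = 264.

264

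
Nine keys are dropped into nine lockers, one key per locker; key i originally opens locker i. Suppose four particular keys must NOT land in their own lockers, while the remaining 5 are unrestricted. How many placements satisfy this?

Let A_j be the event that the j-th constrained one is fixed. By inclusion-exclusion over the 4 events:
Σ_{j=0}^{4} (-1)^j C(4,j)(9-j)!
= C(4,0)·9! - C(4,1)·8! + C(4,2)·7! - C(4,3)·6! + C(4,4)·5!
= 362880 - 161280 + 30240 - 2880 + 120
= 229080

229080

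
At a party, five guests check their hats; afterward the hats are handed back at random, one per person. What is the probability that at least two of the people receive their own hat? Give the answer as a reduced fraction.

31/120

Favorable outcomes: Σ_{i≥2} C(5,i)·!(5-i) = 10·2 + 10·1 + 5·0 + 1·1 = 31.
Total outcomes: 5! = 120.
Probability = 31/120 = 31/120.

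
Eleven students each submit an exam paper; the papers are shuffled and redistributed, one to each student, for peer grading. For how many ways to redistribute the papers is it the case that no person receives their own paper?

!11 = 11! · Σ_{k=0}^{11} (-1)^k/k!
= 11! - 11!/1! + 11!/2! - 11!/3! + 11!/4! - 11!/5! + 11!/6! - 11!/7! + 11!/8! - 11!/9! + 11!/10! - 11!/11!
= 39916800 - 39916800 + 19958400 - 6652800 + 1663200 - 332640 + 55440 - 7920 + 990 - 110 + 11 - 1
= 14684570

14684570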